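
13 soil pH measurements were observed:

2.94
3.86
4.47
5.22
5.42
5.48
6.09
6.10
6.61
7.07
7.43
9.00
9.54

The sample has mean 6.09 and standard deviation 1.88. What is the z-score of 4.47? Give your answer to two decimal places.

z = (4.47 − 6.09) / 1.88 = -0.86.

-0.86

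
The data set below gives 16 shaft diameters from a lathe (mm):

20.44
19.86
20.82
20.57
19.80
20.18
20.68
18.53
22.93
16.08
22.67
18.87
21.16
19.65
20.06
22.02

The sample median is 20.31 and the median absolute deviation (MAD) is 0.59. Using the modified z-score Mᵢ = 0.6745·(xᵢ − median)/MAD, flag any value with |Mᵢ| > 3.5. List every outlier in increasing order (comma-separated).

16.08

|Mᵢ| > 3.5 ⇔ |xᵢ − 20.31| > 3.5·0.59/0.6745 = 3.06.
So outliers lie outside [17.25, 23.37].
16.08: M = -4.84 → outlier.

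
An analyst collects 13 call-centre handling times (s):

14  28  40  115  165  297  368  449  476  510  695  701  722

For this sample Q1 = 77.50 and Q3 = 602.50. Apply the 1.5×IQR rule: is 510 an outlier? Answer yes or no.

no

IQR = Q3 − Q1 = 602.50 − 77.50 = 525.00.
Lower fence = Q1 − 1.5·IQR = 77.50 − 787.50 = -710.00.
Upper fence = Q3 + 1.5·IQR = 602.50 + 787.50 = 1390.00.
510 lies within [-710.00, 1390.00].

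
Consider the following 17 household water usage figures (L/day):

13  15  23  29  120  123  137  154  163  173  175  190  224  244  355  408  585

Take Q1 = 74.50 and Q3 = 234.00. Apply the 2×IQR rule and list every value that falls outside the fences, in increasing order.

IQR = Q3 − Q1 = 234.00 − 74.50 = 159.50.
Lower fence = Q1 − 2·IQR = 74.50 − 319.00 = -244.50.
Upper fence = Q3 + 2·IQR = 234.00 + 319.00 = 553.00.
585 > 553.00 → outlier.
All remaining values lie within [-244.50, 553.00].

585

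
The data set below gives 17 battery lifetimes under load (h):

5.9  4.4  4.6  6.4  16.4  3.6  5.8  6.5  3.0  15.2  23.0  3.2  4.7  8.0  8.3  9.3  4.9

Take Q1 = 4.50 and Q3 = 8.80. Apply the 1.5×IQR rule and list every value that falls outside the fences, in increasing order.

IQR = Q3 − Q1 = 8.80 − 4.50 = 4.30.
Lower fence = Q1 − 1.5·IQR = 4.50 − 6.45 = -1.95.
Upper fence = Q3 + 1.5·IQR = 8.80 + 6.45 = 15.25.
16.4 > 15.25 → outlier.
23.0 > 15.25 → outlier.
All remaining values lie within [-1.95, 15.25].

16.4, 23.0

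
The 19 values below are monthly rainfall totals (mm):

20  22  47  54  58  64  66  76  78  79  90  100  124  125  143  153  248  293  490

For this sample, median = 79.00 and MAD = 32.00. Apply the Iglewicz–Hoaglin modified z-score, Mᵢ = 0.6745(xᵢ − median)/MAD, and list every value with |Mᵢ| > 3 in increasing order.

|Mᵢ| > 3 ⇔ |xᵢ − 79.00| > 3·32.00/0.6745 = 142.33.
So outliers lie outside [-63.33, 221.33].
248: M = 3.56 → outlier.
293: M = 4.51 → outlier.
490: M = 8.66 → outlier.

248, 293, 490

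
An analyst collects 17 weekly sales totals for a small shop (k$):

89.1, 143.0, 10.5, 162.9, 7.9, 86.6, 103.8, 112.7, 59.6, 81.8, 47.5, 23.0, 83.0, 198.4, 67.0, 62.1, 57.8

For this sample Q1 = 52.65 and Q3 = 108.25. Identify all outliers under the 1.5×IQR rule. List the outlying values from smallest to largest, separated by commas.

198.4

IQR = Q3 − Q1 = 108.25 − 52.65 = 55.60.
Lower fence = Q1 − 1.5·IQR = 52.65 − 83.40 = -30.75.
Upper fence = Q3 + 1.5·IQR = 108.25 + 83.40 = 191.65.
198.4 > 191.65 → outlier.
All remaining values lie within [-30.75, 191.65].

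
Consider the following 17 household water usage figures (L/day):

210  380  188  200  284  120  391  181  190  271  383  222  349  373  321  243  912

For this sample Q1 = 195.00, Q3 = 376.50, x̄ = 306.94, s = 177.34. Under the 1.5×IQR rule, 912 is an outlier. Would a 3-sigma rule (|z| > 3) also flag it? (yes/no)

yes

z = (912 − 306.94) / 177.34 = 3.41.
|z| = 3.41 > 3.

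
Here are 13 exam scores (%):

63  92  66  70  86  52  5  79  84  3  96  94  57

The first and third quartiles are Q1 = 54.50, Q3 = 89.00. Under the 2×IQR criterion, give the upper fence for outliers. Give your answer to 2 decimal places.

IQR = Q3 − Q1 = 89.00 − 54.50 = 34.50.
Lower fence = Q1 − 2·IQR = 54.50 − 69.00 = -14.50.
Upper fence = Q3 + 2·IQR = 89.00 + 69.00 = 158.00.

158.00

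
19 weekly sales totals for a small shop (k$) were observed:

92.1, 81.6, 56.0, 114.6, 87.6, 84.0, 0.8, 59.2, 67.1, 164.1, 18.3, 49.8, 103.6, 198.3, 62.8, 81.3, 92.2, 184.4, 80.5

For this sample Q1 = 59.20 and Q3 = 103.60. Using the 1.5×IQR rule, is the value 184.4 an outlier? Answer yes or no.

yes

IQR = Q3 − Q1 = 103.60 − 59.20 = 44.40.
Lower fence = Q1 − 1.5·IQR = 59.20 − 66.60 = -7.40.
Upper fence = Q3 + 1.5·IQR = 103.60 + 66.60 = 170.20.
184.4 lies above the upper fence.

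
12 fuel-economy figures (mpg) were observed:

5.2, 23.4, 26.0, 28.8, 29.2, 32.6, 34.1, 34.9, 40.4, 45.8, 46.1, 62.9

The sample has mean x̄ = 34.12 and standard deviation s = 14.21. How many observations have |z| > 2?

Cutoffs: x̄ ± 2s = [5.70, 62.54].
Outside the cutoffs: 5.2, 62.9.

2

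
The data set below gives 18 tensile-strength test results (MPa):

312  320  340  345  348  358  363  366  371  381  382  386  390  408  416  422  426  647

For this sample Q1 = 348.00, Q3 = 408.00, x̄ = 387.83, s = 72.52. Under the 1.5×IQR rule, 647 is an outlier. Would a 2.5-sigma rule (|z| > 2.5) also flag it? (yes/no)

yes

z = (647 − 387.83) / 72.52 = 3.57.
|z| = 3.57 > 2.5.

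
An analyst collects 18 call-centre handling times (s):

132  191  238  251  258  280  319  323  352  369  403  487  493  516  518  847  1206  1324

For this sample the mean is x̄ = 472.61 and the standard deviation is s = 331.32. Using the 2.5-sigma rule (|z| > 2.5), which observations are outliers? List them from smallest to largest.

Cutoffs at x̄ ± 2.5s: 472.61 ± 2.5·331.32 = [-355.69, 1300.91].
1324: z = 2.57, |z| > 2.5 → outlier.
Every other value lies within [-355.69, 1300.91].

1324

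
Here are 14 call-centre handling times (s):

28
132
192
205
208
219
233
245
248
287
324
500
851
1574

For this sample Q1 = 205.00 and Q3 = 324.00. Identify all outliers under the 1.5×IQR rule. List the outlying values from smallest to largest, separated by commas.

851, 1574

IQR = Q3 − Q1 = 324.00 − 205.00 = 119.00.
Lower fence = Q1 − 1.5·IQR = 205.00 − 178.50 = 26.50.
Upper fence = Q3 + 1.5·IQR = 324.00 + 178.50 = 502.50.
851 > 502.50 → outlier.
1574 > 502.50 → outlier.
All remaining values lie within [26.50, 502.50].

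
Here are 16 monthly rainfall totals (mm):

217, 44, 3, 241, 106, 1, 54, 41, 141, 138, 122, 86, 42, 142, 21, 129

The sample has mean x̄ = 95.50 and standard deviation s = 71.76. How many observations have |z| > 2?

Cutoffs: x̄ ± 2s = [-48.02, 239.02].
Outside the cutoffs: 241.

1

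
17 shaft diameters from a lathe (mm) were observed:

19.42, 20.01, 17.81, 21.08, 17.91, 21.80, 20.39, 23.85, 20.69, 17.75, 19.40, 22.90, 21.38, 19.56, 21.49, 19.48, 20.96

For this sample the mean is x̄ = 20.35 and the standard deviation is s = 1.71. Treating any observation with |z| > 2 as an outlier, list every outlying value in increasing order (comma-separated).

23.85

Cutoffs at x̄ ± 2s: 20.35 ± 2·1.71 = [16.93, 23.77].
23.85: z = 2.05, |z| > 2 → outlier.
Every other value lies within [16.93, 23.77].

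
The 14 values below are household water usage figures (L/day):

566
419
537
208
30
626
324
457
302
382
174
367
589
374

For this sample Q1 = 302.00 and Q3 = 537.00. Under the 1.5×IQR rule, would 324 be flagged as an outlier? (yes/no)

no

IQR = Q3 − Q1 = 537.00 − 302.00 = 235.00.
Lower fence = Q1 − 1.5·IQR = 302.00 − 352.50 = -50.50.
Upper fence = Q3 + 1.5·IQR = 537.00 + 352.50 = 889.50.
324 lies within [-50.50, 889.50].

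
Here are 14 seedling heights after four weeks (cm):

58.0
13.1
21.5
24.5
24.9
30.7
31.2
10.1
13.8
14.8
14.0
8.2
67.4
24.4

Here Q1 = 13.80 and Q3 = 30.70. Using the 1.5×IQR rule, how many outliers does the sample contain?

IQR = 16.90; fences at 13.80 − 25.35 = -11.55 and 30.70 + 25.35 = 56.05.
Outside the cutoffs: 58.0, 67.4.

2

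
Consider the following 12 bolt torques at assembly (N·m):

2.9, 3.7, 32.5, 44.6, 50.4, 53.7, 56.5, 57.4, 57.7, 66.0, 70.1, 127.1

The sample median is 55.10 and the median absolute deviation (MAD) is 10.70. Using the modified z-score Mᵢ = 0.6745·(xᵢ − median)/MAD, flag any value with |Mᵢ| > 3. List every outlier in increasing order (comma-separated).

2.9, 3.7, 127.1

|Mᵢ| > 3 ⇔ |xᵢ − 55.10| > 3·10.70/0.6745 = 47.59.
So outliers lie outside [7.51, 102.69].
2.9: M = -3.29 → outlier.
3.7: M = -3.24 → outlier.
127.1: M = 4.54 → outlier.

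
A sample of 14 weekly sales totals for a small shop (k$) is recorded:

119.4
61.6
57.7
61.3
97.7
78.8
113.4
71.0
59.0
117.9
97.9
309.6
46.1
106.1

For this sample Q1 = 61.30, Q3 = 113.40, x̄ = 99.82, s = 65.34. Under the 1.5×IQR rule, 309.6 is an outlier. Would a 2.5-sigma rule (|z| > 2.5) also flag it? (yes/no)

yes

z = (309.6 − 99.82) / 65.34 = 3.21.
|z| = 3.21 > 2.5.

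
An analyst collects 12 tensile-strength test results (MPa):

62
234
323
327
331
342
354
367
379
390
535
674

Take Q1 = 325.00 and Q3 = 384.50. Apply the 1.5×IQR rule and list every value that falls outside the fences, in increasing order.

IQR = Q3 − Q1 = 384.50 − 325.00 = 59.50.
Lower fence = Q1 − 1.5·IQR = 325.00 − 89.25 = 235.75.
Upper fence = Q3 + 1.5·IQR = 384.50 + 89.25 = 473.75.
62 < 235.75 → outlier.
234 < 235.75 → outlier.
535 > 473.75 → outlier.
674 > 473.75 → outlier.
All remaining values lie within [235.75, 473.75].

62, 234, 535, 674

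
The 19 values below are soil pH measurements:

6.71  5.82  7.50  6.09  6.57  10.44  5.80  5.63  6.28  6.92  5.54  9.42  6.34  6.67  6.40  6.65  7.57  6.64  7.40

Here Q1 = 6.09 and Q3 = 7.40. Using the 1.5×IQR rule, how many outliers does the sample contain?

IQR = 1.31; fences at 6.09 − 1.965 = 4.125 and 7.40 + 1.965 = 9.365.
Outside the cutoffs: 9.42, 10.44.

2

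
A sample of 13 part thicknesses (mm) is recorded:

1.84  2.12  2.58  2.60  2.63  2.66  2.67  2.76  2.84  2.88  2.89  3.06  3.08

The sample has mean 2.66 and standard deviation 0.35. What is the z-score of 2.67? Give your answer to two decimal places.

z = (2.67 − 2.66) / 0.35 = 0.03.

0.03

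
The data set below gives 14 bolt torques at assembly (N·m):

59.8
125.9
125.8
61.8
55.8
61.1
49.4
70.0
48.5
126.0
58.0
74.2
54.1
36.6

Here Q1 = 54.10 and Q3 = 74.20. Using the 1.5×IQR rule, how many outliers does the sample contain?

IQR = 20.10; fences at 54.10 − 30.15 = 23.95 and 74.20 + 30.15 = 104.35.
Outside the cutoffs: 125.8, 125.9, 126.0.

3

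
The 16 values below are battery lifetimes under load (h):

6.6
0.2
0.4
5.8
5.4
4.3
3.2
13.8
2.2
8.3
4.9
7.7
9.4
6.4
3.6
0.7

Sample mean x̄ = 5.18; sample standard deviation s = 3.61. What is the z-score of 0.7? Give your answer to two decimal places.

z = (0.7 − 5.18) / 3.61 = -1.24.

-1.24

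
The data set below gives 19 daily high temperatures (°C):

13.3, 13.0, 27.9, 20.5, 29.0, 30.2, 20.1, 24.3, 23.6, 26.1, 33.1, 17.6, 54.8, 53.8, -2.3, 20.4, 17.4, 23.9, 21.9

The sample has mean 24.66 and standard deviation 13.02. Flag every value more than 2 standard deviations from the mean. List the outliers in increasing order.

-2.3, 53.8, 54.8

Cutoffs at x̄ ± 2s: 24.66 ± 2·13.02 = [-1.38, 50.70].
-2.3: z = -2.07, |z| > 2 → outlier.
53.8: z = 2.24, |z| > 2 → outlier.
54.8: z = 2.31, |z| > 2 → outlier.
Every other value lies within [-1.38, 50.70].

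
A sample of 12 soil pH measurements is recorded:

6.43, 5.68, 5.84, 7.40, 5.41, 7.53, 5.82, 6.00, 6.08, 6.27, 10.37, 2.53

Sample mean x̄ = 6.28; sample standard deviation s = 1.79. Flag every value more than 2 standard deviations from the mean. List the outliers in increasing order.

2.53, 10.37

Cutoffs at x̄ ± 2s: 6.28 ± 2·1.79 = [2.70, 9.86].
2.53: z = -2.09, |z| > 2 → outlier.
10.37: z = 2.28, |z| > 2 → outlier.
Every other value lies within [2.70, 9.86].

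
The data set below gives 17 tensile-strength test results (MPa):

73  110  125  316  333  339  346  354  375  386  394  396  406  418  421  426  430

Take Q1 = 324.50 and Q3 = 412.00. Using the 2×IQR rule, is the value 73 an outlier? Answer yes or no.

yes

IQR = Q3 − Q1 = 412.00 − 324.50 = 87.50.
Lower fence = Q1 − 2·IQR = 324.50 − 175.00 = 149.50.
Upper fence = Q3 + 2·IQR = 412.00 + 175.00 = 587.00.
73 lies below the lower fence.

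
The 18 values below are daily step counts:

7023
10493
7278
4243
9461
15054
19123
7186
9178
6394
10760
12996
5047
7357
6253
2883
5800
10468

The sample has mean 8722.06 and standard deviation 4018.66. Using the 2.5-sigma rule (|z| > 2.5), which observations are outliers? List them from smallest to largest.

19123

Cutoffs at x̄ ± 2.5s: 8722.06 ± 2.5·4018.66 = [-1324.59, 18768.71].
19123: z = 2.59, |z| > 2.5 → outlier.
Every other value lies within [-1324.59, 18768.71].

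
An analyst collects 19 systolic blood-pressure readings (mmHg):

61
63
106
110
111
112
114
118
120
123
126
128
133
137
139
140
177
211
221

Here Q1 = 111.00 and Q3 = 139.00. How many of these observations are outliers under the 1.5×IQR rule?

4

IQR = 28.00; fences at 111.00 − 42.00 = 69.00 and 139.00 + 42.00 = 181.00.
Outside the cutoffs: 61, 63, 211, 221.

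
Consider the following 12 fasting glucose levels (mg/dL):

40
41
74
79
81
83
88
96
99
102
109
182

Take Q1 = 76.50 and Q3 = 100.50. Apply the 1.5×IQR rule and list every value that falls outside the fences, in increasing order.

IQR = Q3 − Q1 = 100.50 − 76.50 = 24.00.
Lower fence = Q1 − 1.5·IQR = 76.50 − 36.00 = 40.50.
Upper fence = Q3 + 1.5·IQR = 100.50 + 36.00 = 136.50.
40 < 40.50 → outlier.
182 > 136.50 → outlier.
All remaining values lie within [40.50, 136.50].

40, 182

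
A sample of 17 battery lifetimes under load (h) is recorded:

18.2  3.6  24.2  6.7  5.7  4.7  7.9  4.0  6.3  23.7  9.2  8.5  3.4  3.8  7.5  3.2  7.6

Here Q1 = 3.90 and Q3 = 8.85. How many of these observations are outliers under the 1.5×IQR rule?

3

IQR = 4.95; fences at 3.90 − 7.425 = -3.525 and 8.85 + 7.425 = 16.275.
Outside the cutoffs: 18.2, 23.7, 24.2.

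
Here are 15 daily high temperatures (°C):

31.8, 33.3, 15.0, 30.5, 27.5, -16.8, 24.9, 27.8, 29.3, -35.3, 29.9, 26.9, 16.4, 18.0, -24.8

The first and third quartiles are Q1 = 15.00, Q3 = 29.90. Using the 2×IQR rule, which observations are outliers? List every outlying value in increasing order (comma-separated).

IQR = Q3 − Q1 = 29.90 − 15.00 = 14.90.
Lower fence = Q1 − 2·IQR = 15.00 − 29.80 = -14.80.
Upper fence = Q3 + 2·IQR = 29.90 + 29.80 = 59.70.
-35.3 < -14.80 → outlier.
-24.8 < -14.80 → outlier.
-16.8 < -14.80 → outlier.
All remaining values lie within [-14.80, 59.70].

-35.3, -24.8, -16.8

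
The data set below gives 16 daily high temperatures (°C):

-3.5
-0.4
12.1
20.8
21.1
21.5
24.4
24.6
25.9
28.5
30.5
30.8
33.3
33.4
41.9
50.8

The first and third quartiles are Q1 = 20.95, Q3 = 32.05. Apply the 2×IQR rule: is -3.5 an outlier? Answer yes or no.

yes

IQR = Q3 − Q1 = 32.05 − 20.95 = 11.10.
Lower fence = Q1 − 2·IQR = 20.95 − 22.20 = -1.25.
Upper fence = Q3 + 2·IQR = 32.05 + 22.20 = 54.25.
-3.5 lies below the lower fence.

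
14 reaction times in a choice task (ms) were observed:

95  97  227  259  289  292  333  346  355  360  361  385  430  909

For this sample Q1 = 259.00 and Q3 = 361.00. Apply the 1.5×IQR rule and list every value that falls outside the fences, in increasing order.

95, 97, 909

IQR = Q3 − Q1 = 361.00 − 259.00 = 102.00.
Lower fence = Q1 − 1.5·IQR = 259.00 − 153.00 = 106.00.
Upper fence = Q3 + 1.5·IQR = 361.00 + 153.00 = 514.00.
95 < 106.00 → outlier.
97 < 106.00 → outlier.
909 > 514.00 → outlier.
All remaining values lie within [106.00, 514.00].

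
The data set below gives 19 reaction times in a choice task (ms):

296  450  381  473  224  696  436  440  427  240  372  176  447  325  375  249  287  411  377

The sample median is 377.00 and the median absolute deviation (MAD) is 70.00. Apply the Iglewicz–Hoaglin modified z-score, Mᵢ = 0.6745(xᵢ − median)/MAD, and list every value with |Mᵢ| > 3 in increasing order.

|Mᵢ| > 3 ⇔ |xᵢ − 377.00| > 3·70.00/0.6745 = 311.34.
So outliers lie outside [65.66, 688.34].
696: M = 3.07 → outlier.

696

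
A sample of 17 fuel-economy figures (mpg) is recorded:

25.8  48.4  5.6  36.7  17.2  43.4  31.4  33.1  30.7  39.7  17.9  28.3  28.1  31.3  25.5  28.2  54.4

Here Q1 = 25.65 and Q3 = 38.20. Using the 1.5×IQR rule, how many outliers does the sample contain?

1

IQR = 12.55; fences at 25.65 − 18.825 = 6.825 and 38.20 + 18.825 = 57.025.
Outside the cutoffs: 5.6.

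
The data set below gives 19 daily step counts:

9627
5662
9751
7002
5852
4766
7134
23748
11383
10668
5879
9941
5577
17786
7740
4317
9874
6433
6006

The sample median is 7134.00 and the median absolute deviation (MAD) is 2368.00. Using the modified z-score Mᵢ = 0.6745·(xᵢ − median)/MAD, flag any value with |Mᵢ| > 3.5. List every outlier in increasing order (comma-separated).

23748

|Mᵢ| > 3.5 ⇔ |xᵢ − 7134.00| > 3.5·2368.00/0.6745 = 12287.62.
So outliers lie outside [-5153.62, 19421.62].
23748: M = 4.73 → outlier.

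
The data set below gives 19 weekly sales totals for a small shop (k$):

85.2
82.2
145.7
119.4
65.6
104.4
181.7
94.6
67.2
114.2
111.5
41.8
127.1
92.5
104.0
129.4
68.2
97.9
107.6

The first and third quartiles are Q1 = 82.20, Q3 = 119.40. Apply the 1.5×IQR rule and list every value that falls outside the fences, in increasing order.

181.7

IQR = Q3 − Q1 = 119.40 − 82.20 = 37.20.
Lower fence = Q1 − 1.5·IQR = 82.20 − 55.80 = 26.40.
Upper fence = Q3 + 1.5·IQR = 119.40 + 55.80 = 175.20.
181.7 > 175.20 → outlier.
All remaining values lie within [26.40, 175.20].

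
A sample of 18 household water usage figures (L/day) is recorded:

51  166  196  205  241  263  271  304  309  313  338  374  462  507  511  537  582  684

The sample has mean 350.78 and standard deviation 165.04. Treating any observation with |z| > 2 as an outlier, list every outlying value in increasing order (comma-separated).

Cutoffs at x̄ ± 2s: 350.78 ± 2·165.04 = [20.70, 680.86].
684: z = 2.02, |z| > 2 → outlier.
Every other value lies within [20.70, 680.86].

684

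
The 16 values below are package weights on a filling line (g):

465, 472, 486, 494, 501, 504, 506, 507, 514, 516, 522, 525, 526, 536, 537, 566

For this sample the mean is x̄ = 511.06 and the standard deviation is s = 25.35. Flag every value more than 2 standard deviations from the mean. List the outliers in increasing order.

566

Cutoffs at x̄ ± 2s: 511.06 ± 2·25.35 = [460.36, 561.76].
566: z = 2.17, |z| > 2 → outlier.
Every other value lies within [460.36, 561.76].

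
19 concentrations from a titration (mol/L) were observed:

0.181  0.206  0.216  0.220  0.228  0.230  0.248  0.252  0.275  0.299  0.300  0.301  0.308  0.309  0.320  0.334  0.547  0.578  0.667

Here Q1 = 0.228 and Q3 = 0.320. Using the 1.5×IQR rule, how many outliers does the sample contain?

IQR = 0.092; fences at 0.228 − 0.138 = 0.090 and 0.320 + 0.138 = 0.458.
Outside the cutoffs: 0.547, 0.578, 0.667.

3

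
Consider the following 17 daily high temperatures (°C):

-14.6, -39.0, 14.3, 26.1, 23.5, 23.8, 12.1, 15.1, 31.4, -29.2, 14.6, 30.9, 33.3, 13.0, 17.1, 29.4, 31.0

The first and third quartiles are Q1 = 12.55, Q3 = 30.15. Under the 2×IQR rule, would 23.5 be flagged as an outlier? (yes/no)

no

IQR = Q3 − Q1 = 30.15 − 12.55 = 17.60.
Lower fence = Q1 − 2·IQR = 12.55 − 35.20 = -22.65.
Upper fence = Q3 + 2·IQR = 30.15 + 35.20 = 65.35.
23.5 lies within [-22.65, 65.35].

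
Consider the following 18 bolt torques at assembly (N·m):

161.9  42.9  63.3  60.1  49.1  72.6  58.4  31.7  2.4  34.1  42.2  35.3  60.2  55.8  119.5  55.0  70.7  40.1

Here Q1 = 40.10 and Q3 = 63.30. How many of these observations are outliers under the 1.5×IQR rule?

3

IQR = 23.20; fences at 40.10 − 34.80 = 5.30 and 63.30 + 34.80 = 98.10.
Outside the cutoffs: 2.4, 119.5, 161.9.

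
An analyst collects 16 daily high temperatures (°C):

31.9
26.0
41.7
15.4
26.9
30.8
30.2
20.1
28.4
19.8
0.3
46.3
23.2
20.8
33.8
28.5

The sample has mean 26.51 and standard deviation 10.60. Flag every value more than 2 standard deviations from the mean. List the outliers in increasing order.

0.3

Cutoffs at x̄ ± 2s: 26.51 ± 2·10.60 = [5.31, 47.71].
0.3: z = -2.47, |z| > 2 → outlier.
Every other value lies within [5.31, 47.71].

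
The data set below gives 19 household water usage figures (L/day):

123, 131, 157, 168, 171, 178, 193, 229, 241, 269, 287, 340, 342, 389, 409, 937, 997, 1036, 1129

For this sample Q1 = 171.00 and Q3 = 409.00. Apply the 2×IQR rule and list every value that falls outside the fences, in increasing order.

IQR = Q3 − Q1 = 409.00 − 171.00 = 238.00.
Lower fence = Q1 − 2·IQR = 171.00 − 476.00 = -305.00.
Upper fence = Q3 + 2·IQR = 409.00 + 476.00 = 885.00.
937 > 885.00 → outlier.
997 > 885.00 → outlier.
1036 > 885.00 → outlier.
1129 > 885.00 → outlier.
All remaining values lie within [-305.00, 885.00].

937, 997, 1036, 1129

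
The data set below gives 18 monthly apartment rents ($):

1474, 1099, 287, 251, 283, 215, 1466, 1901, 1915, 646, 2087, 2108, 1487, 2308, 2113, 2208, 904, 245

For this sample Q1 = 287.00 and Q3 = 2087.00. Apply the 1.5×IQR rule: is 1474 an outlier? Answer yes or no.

no

IQR = Q3 − Q1 = 2087.00 − 287.00 = 1800.00.
Lower fence = Q1 − 1.5·IQR = 287.00 − 2700.00 = -2413.00.
Upper fence = Q3 + 1.5·IQR = 2087.00 + 2700.00 = 4787.00.
1474 lies within [-2413.00, 4787.00].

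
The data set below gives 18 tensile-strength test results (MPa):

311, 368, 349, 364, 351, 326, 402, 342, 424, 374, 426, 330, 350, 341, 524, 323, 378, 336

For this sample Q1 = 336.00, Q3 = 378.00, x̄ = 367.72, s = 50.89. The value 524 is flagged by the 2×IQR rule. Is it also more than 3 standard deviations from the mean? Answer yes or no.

yes

z = (524 − 367.72) / 50.89 = 3.07.
|z| = 3.07 > 3.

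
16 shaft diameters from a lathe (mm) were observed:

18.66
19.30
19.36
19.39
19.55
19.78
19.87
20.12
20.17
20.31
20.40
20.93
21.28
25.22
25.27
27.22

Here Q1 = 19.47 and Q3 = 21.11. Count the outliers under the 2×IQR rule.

IQR = 1.64; fences at 19.47 − 3.28 = 16.19 and 21.11 + 3.28 = 24.39.
Outside the cutoffs: 25.22, 25.27, 27.22.

3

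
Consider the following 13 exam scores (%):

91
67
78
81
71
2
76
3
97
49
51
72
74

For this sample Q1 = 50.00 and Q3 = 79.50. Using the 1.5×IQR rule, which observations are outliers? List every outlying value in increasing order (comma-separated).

2, 3

IQR = Q3 − Q1 = 79.50 − 50.00 = 29.50.
Lower fence = Q1 − 1.5·IQR = 50.00 − 44.25 = 5.75.
Upper fence = Q3 + 1.5·IQR = 79.50 + 44.25 = 123.75.
2 < 5.75 → outlier.
3 < 5.75 → outlier.
All remaining values lie within [5.75, 123.75].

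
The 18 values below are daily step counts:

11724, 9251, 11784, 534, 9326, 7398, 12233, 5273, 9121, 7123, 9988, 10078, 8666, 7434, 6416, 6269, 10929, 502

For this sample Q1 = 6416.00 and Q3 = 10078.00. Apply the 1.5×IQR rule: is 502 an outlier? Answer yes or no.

IQR = Q3 − Q1 = 10078.00 − 6416.00 = 3662.00.
Lower fence = Q1 − 1.5·IQR = 6416.00 − 5493.00 = 923.00.
Upper fence = Q3 + 1.5·IQR = 10078.00 + 5493.00 = 15571.00.
502 lies below the lower fence.

yes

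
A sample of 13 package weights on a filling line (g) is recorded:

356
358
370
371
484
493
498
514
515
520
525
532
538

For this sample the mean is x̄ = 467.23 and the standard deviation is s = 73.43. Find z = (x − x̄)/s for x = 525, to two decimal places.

0.79

z = (525 − 467.23) / 73.43 = 0.79.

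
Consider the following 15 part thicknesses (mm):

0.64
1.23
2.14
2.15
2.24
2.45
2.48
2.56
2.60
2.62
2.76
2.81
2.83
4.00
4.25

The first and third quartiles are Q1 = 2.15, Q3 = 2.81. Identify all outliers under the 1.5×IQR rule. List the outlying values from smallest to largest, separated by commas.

0.64, 4.00, 4.25

IQR = Q3 − Q1 = 2.81 − 2.15 = 0.66.
Lower fence = Q1 − 1.5·IQR = 2.15 − 0.99 = 1.16.
Upper fence = Q3 + 1.5·IQR = 2.81 + 0.99 = 3.80.
0.64 < 1.16 → outlier.
4.00 > 3.80 → outlier.
4.25 > 3.80 → outlier.
All remaining values lie within [1.16, 3.80].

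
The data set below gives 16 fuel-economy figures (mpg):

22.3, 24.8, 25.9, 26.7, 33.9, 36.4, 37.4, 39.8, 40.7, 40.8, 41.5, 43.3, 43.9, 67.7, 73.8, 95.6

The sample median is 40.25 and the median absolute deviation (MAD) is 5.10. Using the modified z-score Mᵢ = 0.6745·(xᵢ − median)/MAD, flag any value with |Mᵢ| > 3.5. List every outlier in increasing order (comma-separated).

|Mᵢ| > 3.5 ⇔ |xᵢ − 40.25| > 3.5·5.10/0.6745 = 26.46.
So outliers lie outside [13.79, 66.71].
67.7: M = 3.63 → outlier.
73.8: M = 4.44 → outlier.
95.6: M = 7.32 → outlier.

67.7, 73.8, 95.6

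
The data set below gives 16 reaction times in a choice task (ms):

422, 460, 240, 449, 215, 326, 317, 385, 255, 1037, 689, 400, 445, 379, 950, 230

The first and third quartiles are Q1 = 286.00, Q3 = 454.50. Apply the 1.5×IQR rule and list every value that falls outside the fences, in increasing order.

950, 1037

IQR = Q3 − Q1 = 454.50 − 286.00 = 168.50.
Lower fence = Q1 − 1.5·IQR = 286.00 − 252.75 = 33.25.
Upper fence = Q3 + 1.5·IQR = 454.50 + 252.75 = 707.25.
950 > 707.25 → outlier.
1037 > 707.25 → outlier.
All remaining values lie within [33.25, 707.25].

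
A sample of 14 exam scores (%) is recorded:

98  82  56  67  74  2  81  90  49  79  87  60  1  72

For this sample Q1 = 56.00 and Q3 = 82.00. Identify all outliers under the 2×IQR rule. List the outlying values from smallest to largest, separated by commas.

1, 2

IQR = Q3 − Q1 = 82.00 − 56.00 = 26.00.
Lower fence = Q1 − 2·IQR = 56.00 − 52.00 = 4.00.
Upper fence = Q3 + 2·IQR = 82.00 + 52.00 = 134.00.
1 < 4.00 → outlier.
2 < 4.00 → outlier.
All remaining values lie within [4.00, 134.00].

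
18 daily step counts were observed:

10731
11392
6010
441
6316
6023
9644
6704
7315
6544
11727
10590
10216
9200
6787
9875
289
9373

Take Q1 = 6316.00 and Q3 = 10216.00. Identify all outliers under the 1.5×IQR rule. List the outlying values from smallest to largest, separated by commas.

IQR = Q3 − Q1 = 10216.00 − 6316.00 = 3900.00.
Lower fence = Q1 − 1.5·IQR = 6316.00 − 5850.00 = 466.00.
Upper fence = Q3 + 1.5·IQR = 10216.00 + 5850.00 = 16066.00.
289 < 466.00 → outlier.
441 < 466.00 → outlier.
All remaining values lie within [466.00, 16066.00].

289, 441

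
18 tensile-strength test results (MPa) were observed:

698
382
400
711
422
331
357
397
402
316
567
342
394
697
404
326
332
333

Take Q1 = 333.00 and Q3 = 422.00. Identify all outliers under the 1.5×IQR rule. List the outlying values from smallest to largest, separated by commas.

IQR = Q3 − Q1 = 422.00 − 333.00 = 89.00.
Lower fence = Q1 − 1.5·IQR = 333.00 − 133.50 = 199.50.
Upper fence = Q3 + 1.5·IQR = 422.00 + 133.50 = 555.50.
567 > 555.50 → outlier.
697 > 555.50 → outlier.
698 > 555.50 → outlier.
711 > 555.50 → outlier.
All remaining values lie within [199.50, 555.50].

567, 697, 698, 711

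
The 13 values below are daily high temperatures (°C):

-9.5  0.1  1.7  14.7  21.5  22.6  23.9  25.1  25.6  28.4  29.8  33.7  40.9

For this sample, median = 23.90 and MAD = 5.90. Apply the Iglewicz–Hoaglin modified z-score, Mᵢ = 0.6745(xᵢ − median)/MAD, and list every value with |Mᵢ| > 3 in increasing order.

|Mᵢ| > 3 ⇔ |xᵢ − 23.90| > 3·5.90/0.6745 = 26.24.
So outliers lie outside [-2.34, 50.14].
-9.5: M = -3.82 → outlier.

-9.5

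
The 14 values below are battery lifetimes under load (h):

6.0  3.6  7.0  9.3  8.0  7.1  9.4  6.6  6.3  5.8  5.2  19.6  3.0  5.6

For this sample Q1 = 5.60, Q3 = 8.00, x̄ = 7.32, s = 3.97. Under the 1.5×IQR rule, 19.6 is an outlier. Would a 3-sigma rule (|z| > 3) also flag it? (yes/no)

yes

z = (19.6 − 7.32) / 3.97 = 3.09.
|z| = 3.09 > 3.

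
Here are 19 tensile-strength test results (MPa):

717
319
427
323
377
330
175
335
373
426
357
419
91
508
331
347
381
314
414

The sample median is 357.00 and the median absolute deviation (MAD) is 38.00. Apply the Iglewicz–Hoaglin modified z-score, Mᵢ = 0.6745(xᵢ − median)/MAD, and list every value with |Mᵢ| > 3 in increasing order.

91, 175, 717

|Mᵢ| > 3 ⇔ |xᵢ − 357.00| > 3·38.00/0.6745 = 169.01.
So outliers lie outside [187.99, 526.01].
91: M = -4.72 → outlier.
175: M = -3.23 → outlier.
717: M = 6.39 → outlier.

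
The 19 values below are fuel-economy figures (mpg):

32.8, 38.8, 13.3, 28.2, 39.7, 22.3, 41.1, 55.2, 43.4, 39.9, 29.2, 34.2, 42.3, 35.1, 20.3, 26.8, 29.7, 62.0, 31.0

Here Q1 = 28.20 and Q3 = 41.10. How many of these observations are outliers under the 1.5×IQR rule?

1

IQR = 12.90; fences at 28.20 − 19.35 = 8.85 and 41.10 + 19.35 = 60.45.
Outside the cutoffs: 62.0.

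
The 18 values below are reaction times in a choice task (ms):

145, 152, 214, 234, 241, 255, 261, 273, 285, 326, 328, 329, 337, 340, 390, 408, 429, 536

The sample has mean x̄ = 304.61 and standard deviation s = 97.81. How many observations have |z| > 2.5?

Cutoffs: x̄ ± 2.5s = [60.085, 549.135].
Every value lies within the cutoffs.

0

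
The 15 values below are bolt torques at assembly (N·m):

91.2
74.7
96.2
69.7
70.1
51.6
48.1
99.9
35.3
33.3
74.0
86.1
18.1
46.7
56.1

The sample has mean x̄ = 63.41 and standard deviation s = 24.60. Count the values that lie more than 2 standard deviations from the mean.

Cutoffs: x̄ ± 2s = [14.21, 112.61].
Every value lies within the cutoffs.

0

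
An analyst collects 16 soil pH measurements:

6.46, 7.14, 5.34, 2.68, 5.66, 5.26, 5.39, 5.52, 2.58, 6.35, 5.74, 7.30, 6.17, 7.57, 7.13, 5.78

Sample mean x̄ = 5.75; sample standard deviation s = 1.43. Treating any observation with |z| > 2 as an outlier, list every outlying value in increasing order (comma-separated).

Cutoffs at x̄ ± 2s: 5.75 ± 2·1.43 = [2.89, 8.61].
2.58: z = -2.22, |z| > 2 → outlier.
2.68: z = -2.15, |z| > 2 → outlier.
Every other value lies within [2.89, 8.61].

2.58, 2.68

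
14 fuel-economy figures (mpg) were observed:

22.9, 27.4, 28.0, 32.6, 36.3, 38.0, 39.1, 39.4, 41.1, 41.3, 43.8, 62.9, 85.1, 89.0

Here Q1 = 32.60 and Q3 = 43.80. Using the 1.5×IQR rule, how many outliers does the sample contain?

IQR = 11.20; fences at 32.60 − 16.80 = 15.80 and 43.80 + 16.80 = 60.60.
Outside the cutoffs: 62.9, 85.1, 89.0.

3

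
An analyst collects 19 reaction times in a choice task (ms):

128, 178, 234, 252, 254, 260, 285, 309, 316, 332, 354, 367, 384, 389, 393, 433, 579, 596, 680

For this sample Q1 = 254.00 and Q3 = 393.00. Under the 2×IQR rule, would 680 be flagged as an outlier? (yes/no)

yes

IQR = Q3 − Q1 = 393.00 − 254.00 = 139.00.
Lower fence = Q1 − 2·IQR = 254.00 − 278.00 = -24.00.
Upper fence = Q3 + 2·IQR = 393.00 + 278.00 = 671.00.
680 lies above the upper fence.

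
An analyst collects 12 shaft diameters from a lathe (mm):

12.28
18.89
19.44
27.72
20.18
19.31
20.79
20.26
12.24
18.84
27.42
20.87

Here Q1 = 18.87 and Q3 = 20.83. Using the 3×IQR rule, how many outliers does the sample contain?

IQR = 1.96; fences at 18.87 − 5.88 = 12.99 and 20.83 + 5.88 = 26.71.
Outside the cutoffs: 12.24, 12.28, 27.42, 27.72.

4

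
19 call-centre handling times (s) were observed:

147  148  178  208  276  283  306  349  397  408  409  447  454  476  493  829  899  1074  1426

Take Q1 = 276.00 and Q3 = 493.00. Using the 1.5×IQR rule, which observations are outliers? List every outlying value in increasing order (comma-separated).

829, 899, 1074, 1426

IQR = Q3 − Q1 = 493.00 − 276.00 = 217.00.
Lower fence = Q1 − 1.5·IQR = 276.00 − 325.50 = -49.50.
Upper fence = Q3 + 1.5·IQR = 493.00 + 325.50 = 818.50.
829 > 818.50 → outlier.
899 > 818.50 → outlier.
1074 > 818.50 → outlier.
1426 > 818.50 → outlier.
All remaining values lie within [-49.50, 818.50].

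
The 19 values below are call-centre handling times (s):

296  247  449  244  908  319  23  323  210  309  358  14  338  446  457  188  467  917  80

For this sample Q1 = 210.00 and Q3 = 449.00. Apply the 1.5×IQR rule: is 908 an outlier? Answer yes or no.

IQR = Q3 − Q1 = 449.00 − 210.00 = 239.00.
Lower fence = Q1 − 1.5·IQR = 210.00 − 358.50 = -148.50.
Upper fence = Q3 + 1.5·IQR = 449.00 + 358.50 = 807.50.
908 lies above the upper fence.

yes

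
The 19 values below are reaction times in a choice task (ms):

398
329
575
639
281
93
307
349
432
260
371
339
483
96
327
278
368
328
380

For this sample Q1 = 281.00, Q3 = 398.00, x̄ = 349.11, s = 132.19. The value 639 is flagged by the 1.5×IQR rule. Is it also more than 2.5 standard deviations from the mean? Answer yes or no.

no

z = (639 − 349.11) / 132.19 = 2.19.
|z| = 2.19 ≤ 2.5.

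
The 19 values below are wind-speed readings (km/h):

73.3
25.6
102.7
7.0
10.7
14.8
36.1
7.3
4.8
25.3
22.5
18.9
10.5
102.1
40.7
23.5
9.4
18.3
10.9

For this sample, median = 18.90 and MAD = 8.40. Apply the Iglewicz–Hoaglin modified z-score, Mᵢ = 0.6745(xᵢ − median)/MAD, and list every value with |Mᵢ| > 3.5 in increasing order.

|Mᵢ| > 3.5 ⇔ |xᵢ − 18.90| > 3.5·8.40/0.6745 = 43.59.
So outliers lie outside [-24.69, 62.49].
73.3: M = 4.37 → outlier.
102.1: M = 6.68 → outlier.
102.7: M = 6.73 → outlier.

73.3, 102.1, 102.7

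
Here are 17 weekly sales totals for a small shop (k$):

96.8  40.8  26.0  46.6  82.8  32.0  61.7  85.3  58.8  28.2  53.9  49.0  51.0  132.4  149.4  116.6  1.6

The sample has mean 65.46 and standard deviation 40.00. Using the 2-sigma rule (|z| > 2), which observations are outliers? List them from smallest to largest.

Cutoffs at x̄ ± 2s: 65.46 ± 2·40.00 = [-14.54, 145.46].
149.4: z = 2.10, |z| > 2 → outlier.
Every other value lies within [-14.54, 145.46].

149.4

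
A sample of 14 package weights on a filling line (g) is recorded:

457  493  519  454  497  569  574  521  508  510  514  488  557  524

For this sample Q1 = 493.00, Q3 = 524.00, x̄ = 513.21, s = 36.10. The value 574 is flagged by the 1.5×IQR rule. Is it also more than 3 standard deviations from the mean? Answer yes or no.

no

z = (574 − 513.21) / 36.10 = 1.68.
|z| = 1.68 ≤ 3.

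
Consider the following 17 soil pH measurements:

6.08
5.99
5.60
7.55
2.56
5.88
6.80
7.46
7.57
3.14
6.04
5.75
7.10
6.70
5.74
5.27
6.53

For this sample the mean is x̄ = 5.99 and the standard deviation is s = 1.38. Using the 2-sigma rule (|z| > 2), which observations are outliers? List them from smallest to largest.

Cutoffs at x̄ ± 2s: 5.99 ± 2·1.38 = [3.23, 8.75].
2.56: z = -2.49, |z| > 2 → outlier.
3.14: z = -2.07, |z| > 2 → outlier.
Every other value lies within [3.23, 8.75].

2.56, 3.14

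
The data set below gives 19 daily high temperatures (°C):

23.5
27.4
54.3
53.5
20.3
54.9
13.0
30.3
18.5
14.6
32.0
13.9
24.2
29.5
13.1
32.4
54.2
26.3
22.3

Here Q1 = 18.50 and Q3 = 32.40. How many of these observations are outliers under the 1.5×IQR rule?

4

IQR = 13.90; fences at 18.50 − 20.85 = -2.35 and 32.40 + 20.85 = 53.25.
Outside the cutoffs: 53.5, 54.2, 54.3, 54.9.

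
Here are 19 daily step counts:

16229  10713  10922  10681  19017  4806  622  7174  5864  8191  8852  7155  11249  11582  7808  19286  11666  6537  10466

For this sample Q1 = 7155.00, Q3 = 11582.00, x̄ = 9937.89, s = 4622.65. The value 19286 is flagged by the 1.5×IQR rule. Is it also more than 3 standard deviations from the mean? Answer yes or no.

z = (19286 − 9937.89) / 4622.65 = 2.02.
|z| = 2.02 ≤ 3.

no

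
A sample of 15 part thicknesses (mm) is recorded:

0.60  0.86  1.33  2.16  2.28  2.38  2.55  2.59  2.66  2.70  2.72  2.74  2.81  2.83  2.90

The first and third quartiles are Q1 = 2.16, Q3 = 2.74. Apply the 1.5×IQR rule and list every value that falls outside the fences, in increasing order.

0.60, 0.86

IQR = Q3 − Q1 = 2.74 − 2.16 = 0.58.
Lower fence = Q1 − 1.5·IQR = 2.16 − 0.87 = 1.29.
Upper fence = Q3 + 1.5·IQR = 2.74 + 0.87 = 3.61.
0.60 < 1.29 → outlier.
0.86 < 1.29 → outlier.
All remaining values lie within [1.29, 3.61].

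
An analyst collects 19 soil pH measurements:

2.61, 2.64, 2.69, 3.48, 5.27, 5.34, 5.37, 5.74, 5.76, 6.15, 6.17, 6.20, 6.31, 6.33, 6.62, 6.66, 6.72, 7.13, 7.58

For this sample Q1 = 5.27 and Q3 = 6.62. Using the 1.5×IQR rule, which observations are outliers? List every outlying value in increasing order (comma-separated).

2.61, 2.64, 2.69

IQR = Q3 − Q1 = 6.62 − 5.27 = 1.35.
Lower fence = Q1 − 1.5·IQR = 5.27 − 2.025 = 3.245.
Upper fence = Q3 + 1.5·IQR = 6.62 + 2.025 = 8.645.
2.61 < 3.245 → outlier.
2.64 < 3.245 → outlier.
2.69 < 3.245 → outlier.
All remaining values lie within [3.245, 8.645].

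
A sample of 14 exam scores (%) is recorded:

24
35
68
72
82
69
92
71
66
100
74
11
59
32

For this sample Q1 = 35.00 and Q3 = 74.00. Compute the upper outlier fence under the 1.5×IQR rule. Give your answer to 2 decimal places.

IQR = Q3 − Q1 = 74.00 − 35.00 = 39.00.
Lower fence = Q1 − 1.5·IQR = 35.00 − 58.50 = -23.50.
Upper fence = Q3 + 1.5·IQR = 74.00 + 58.50 = 132.50.

132.50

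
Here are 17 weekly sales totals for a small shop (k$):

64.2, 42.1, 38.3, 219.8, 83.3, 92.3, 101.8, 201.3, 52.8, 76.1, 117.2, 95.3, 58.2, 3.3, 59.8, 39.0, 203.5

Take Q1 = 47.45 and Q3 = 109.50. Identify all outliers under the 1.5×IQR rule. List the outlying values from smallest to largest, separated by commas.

IQR = Q3 − Q1 = 109.50 − 47.45 = 62.05.
Lower fence = Q1 − 1.5·IQR = 47.45 − 93.075 = -45.625.
Upper fence = Q3 + 1.5·IQR = 109.50 + 93.075 = 202.575.
203.5 > 202.575 → outlier.
219.8 > 202.575 → outlier.
All remaining values lie within [-45.625, 202.575].

203.5, 219.8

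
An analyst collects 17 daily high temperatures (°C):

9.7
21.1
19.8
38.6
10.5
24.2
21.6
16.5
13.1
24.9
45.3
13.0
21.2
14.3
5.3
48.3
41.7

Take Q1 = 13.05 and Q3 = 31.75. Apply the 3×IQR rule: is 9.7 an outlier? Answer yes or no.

no

IQR = Q3 − Q1 = 31.75 − 13.05 = 18.70.
Lower fence = Q1 − 3·IQR = 13.05 − 56.10 = -43.05.
Upper fence = Q3 + 3·IQR = 31.75 + 56.10 = 87.85.
9.7 lies within [-43.05, 87.85].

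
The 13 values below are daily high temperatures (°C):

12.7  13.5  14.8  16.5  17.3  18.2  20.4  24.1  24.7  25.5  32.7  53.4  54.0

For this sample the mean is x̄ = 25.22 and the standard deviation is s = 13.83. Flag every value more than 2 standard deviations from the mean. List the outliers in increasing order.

Cutoffs at x̄ ± 2s: 25.22 ± 2·13.83 = [-2.44, 52.88].
53.4: z = 2.04, |z| > 2 → outlier.
54.0: z = 2.08, |z| > 2 → outlier.
Every other value lies within [-2.44, 52.88].

53.4, 54.0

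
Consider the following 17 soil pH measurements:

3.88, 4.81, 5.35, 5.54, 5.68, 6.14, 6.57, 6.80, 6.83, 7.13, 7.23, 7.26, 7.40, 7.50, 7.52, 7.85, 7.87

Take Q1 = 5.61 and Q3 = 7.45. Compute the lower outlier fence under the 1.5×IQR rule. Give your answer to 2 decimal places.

2.85

IQR = Q3 − Q1 = 7.45 − 5.61 = 1.84.
Lower fence = Q1 − 1.5·IQR = 5.61 − 2.76 = 2.85.
Upper fence = Q3 + 1.5·IQR = 7.45 + 2.76 = 10.21.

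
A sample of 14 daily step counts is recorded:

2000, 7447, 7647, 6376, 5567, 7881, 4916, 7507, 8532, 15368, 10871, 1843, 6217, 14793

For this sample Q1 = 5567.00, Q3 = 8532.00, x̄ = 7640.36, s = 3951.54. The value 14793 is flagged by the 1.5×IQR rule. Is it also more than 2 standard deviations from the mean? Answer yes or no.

z = (14793 − 7640.36) / 3951.54 = 1.81.
|z| = 1.81 ≤ 2.

no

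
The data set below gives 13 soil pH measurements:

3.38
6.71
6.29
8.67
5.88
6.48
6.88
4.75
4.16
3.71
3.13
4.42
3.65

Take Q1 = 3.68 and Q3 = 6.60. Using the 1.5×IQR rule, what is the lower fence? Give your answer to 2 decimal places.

-0.70

IQR = Q3 − Q1 = 6.60 − 3.68 = 2.92.
Lower fence = Q1 − 1.5·IQR = 3.68 − 4.38 = -0.70.
Upper fence = Q3 + 1.5·IQR = 6.60 + 4.38 = 10.98.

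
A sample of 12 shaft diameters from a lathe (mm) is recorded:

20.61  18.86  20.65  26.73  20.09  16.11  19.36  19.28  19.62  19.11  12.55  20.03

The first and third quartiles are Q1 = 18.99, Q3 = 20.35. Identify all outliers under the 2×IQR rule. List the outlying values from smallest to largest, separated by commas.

IQR = Q3 − Q1 = 20.35 − 18.99 = 1.36.
Lower fence = Q1 − 2·IQR = 18.99 − 2.72 = 16.27.
Upper fence = Q3 + 2·IQR = 20.35 + 2.72 = 23.07.
12.55 < 16.27 → outlier.
16.11 < 16.27 → outlier.
26.73 > 23.07 → outlier.
All remaining values lie within [16.27, 23.07].

12.55, 16.11, 26.73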